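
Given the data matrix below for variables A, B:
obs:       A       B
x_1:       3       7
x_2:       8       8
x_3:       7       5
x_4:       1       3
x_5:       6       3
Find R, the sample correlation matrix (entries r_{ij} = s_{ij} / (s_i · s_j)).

Step 1 — column means:
  mean(A) = (3 + 8 + 7 + 1 + 6) / 5 = 25/5 = 5
  mean(B) = (7 + 8 + 5 + 3 + 3) / 5 = 26/5 = 5.2

Step 2 — sample variances and covariances s[i,j] = (1/(n-1)) · Σ_k (x_{k,i} - mean_i) · (x_{k,j} - mean_j), with n-1 = 4:
  s[A,A] = ((-2)·(-2) + (3)·(3) + (2)·(2) + (-4)·(-4) + (1)·(1)) / 4 = 34/4 = 8.5
  s[A,B] = ((-2)·(1.8) + (3)·(2.8) + (2)·(-0.2) + (-4)·(-2.2) + (1)·(-2.2)) / 4 = 11/4 = 2.75
  s[B,B] = ((1.8)·(1.8) + (2.8)·(2.8) + (-0.2)·(-0.2) + (-2.2)·(-2.2) + (-2.2)·(-2.2)) / 4 = 20.8/4 = 5.2
  Sample standard deviations s_i = √(s[i,i]):
  s(A) = √(8.5) = 2.9155
  s(B) = √(5.2) = 2.2804

Step 3 — r_{ij} = s_{ij} / (s_i · s_j):
  r[A,A] = 1 (diagonal).
  r[A,B] = 2.75 / (2.9155 · 2.2804) = 2.75 / 6.6483 = 0.4136
  r[B,B] = 1 (diagonal).

R is symmetric with unit diagonal. Assembling:

R = [[1, 0.4136],
 [0.4136, 1]]


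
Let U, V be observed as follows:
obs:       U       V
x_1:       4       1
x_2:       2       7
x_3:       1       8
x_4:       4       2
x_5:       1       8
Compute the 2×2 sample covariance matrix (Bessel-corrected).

Step 1 — column means:
  mean(U) = (4 + 2 + 1 + 4 + 1) / 5 = 12/5 = 2.4
  mean(V) = (1 + 7 + 8 + 2 + 8) / 5 = 26/5 = 5.2

Step 2 — sample covariance S[i,j] = (1/(n-1)) · Σ_k (x_{k,i} - mean_i) · (x_{k,j} - mean_j), with n-1 = 4.
  S[U,U] = ((1.6)·(1.6) + (-0.4)·(-0.4) + (-1.4)·(-1.4) + (1.6)·(1.6) + (-1.4)·(-1.4)) / 4 = 9.2/4 = 2.3
  S[U,V] = ((1.6)·(-4.2) + (-0.4)·(1.8) + (-1.4)·(2.8) + (1.6)·(-3.2) + (-1.4)·(2.8)) / 4 = -20.4/4 = -5.1
  S[V,V] = ((-4.2)·(-4.2) + (1.8)·(1.8) + (2.8)·(2.8) + (-3.2)·(-3.2) + (2.8)·(2.8)) / 4 = 46.8/4 = 11.7

S is symmetric (S[j,i] = S[i,j]). Assembling:

S = [[2.3, -5.1],
 [-5.1, 11.7]]


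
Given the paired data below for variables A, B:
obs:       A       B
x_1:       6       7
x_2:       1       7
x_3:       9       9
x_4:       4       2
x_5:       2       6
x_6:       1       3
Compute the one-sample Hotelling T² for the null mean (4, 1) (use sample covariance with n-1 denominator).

Step 1 — sample mean vector:
  mean(A) = (6 + 1 + 9 + 4 + 2 + 1) / 6 = 23/6 = 3.8333
  mean(B) = (7 + 7 + 9 + 2 + 6 + 3) / 6 = 34/6 = 5.6667
  x̄ = (3.8333, 5.6667),  deviation x̄ - mu_0 = (3.8333, 5.6667) - (4, 1) = (-0.1667, 4.6667).

Step 2 — sample covariance matrix, S[i,j] = (1/(n-1)) · Σ_k (x_{k,i} - mean_i) · (x_{k,j} - mean_j), divisor n-1 = 5:
  S[A,A] = ((2.1667)·(2.1667) + (-2.8333)·(-2.8333) + (5.1667)·(5.1667) + (0.1667)·(0.1667) + (-1.8333)·(-1.8333) + (-2.8333)·(-2.8333)) / 5 = 50.8333/5 = 10.1667
  S[A,B] = ((2.1667)·(1.3333) + (-2.8333)·(1.3333) + (5.1667)·(3.3333) + (0.1667)·(-3.6667) + (-1.8333)·(0.3333) + (-2.8333)·(-2.6667)) / 5 = 22.6667/5 = 4.5333
  S[B,B] = ((1.3333)·(1.3333) + (1.3333)·(1.3333) + (3.3333)·(3.3333) + (-3.6667)·(-3.6667) + (0.3333)·(0.3333) + (-2.6667)·(-2.6667)) / 5 = 35.3333/5 = 7.0667
  S = [[10.1667, 4.5333],
 [4.5333, 7.0667]].

Step 3 — invert S. det(S) = 10.1667·7.0667 - (4.5333)² = 51.2933.
  S^{-1} = (1/det) · [[d, -b], [-b, a]] = [[0.1378, -0.0884],
 [-0.0884, 0.1982]].

Step 4 — quadratic form (x̄ - mu_0)^T · S^{-1} · (x̄ - mu_0):
  S^{-1} · (x̄ - mu_0) = (-0.4354, 0.9397),
  (x̄ - mu_0)^T · [...] = (-0.1667)·(-0.4354) + (4.6667)·(0.9397) = 4.4578.

Step 5 — scale by n: T² = 6 · 4.4578 = 26.7468.

T² ≈ 26.7468


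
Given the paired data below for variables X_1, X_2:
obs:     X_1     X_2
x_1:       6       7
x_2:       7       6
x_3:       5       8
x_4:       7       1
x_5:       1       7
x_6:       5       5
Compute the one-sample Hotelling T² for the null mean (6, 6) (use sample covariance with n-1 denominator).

Step 1 — sample mean vector:
  mean(X_1) = (6 + 7 + 5 + 7 + 1 + 5) / 6 = 31/6 = 5.1667
  mean(X_2) = (7 + 6 + 8 + 1 + 7 + 5) / 6 = 34/6 = 5.6667
  x̄ = (5.1667, 5.6667),  deviation x̄ - mu_0 = (5.1667, 5.6667) - (6, 6) = (-0.8333, -0.3333).

Step 2 — sample covariance matrix, S[i,j] = (1/(n-1)) · Σ_k (x_{k,i} - mean_i) · (x_{k,j} - mean_j), divisor n-1 = 5:
  S[X_1,X_1] = ((0.8333)·(0.8333) + (1.8333)·(1.8333) + (-0.1667)·(-0.1667) + (1.8333)·(1.8333) + (-4.1667)·(-4.1667) + (-0.1667)·(-0.1667)) / 5 = 24.8333/5 = 4.9667
  S[X_1,X_2] = ((0.8333)·(1.3333) + (1.8333)·(0.3333) + (-0.1667)·(2.3333) + (1.8333)·(-4.6667) + (-4.1667)·(1.3333) + (-0.1667)·(-0.6667)) / 5 = -12.6667/5 = -2.5333
  S[X_2,X_2] = ((1.3333)·(1.3333) + (0.3333)·(0.3333) + (2.3333)·(2.3333) + (-4.6667)·(-4.6667) + (1.3333)·(1.3333) + (-0.6667)·(-0.6667)) / 5 = 31.3333/5 = 6.2667
  S = [[4.9667, -2.5333],
 [-2.5333, 6.2667]].

Step 3 — invert S. det(S) = 4.9667·6.2667 - (-2.5333)² = 24.7067.
  S^{-1} = (1/det) · [[d, -b], [-b, a]] = [[0.2536, 0.1025],
 [0.1025, 0.201]].

Step 4 — quadratic form (x̄ - mu_0)^T · S^{-1} · (x̄ - mu_0):
  S^{-1} · (x̄ - mu_0) = (-0.2455, -0.1525),
  (x̄ - mu_0)^T · [...] = (-0.8333)·(-0.2455) + (-0.3333)·(-0.1525) = 0.2554.

Step 5 — scale by n: T² = 6 · 0.2554 = 1.5326.

T² ≈ 1.5326


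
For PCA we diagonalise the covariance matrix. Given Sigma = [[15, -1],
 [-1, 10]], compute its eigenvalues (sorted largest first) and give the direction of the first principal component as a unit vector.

Step 1 — characteristic polynomial of 2×2 Sigma:
  det(Sigma - λI) = λ² - trace · λ + det = 0.
  trace = 15 + 10 = 25, det = 15·10 - (-1)² = 149.
Step 2 — discriminant:
  Δ = trace² - 4·det = 625 - 596 = 29.
Step 3 — eigenvalues:
  λ = (trace ± √Δ)/2 = (25 ± 5.3852)/2,
  λ_1 = 15.1926,  λ_2 = 9.8074.

Step 4 — unit eigenvector for λ_1: solve (Sigma - λ_1 I)v = 0. First row:
  (15 - 15.1926)·v_x + (-1)·v_y = 0, i.e. (-0.1926)·v_x + (-1)·v_y = 0,
  so v ∝ (b, λ_1 - a) = (-1, 0.1926); multiply by -1 so the first entry is positive: u = (1, -0.1926).
  ||u|| = √((1)² + (-0.1926)²) = √(1.0371) ≈ 1.0184,
  v_1 = u/||u|| ≈ (0.982, -0.1891) (||v_1|| = 1).

λ_1 = 15.1926,  λ_2 = 9.8074;  v_1 ≈ (0.982, -0.1891)


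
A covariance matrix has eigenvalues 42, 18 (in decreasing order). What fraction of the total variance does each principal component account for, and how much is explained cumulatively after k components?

Step 1 — total variance = trace(Sigma) = Σ λ_i = 42 + 18 = 60.

Step 2 — fraction explained by component i = λ_i / Σ λ:
  PC1: 42/60 = 0.7
  PC2: 18/60 = 0.3

Step 3 — cumulative fraction after k components = (λ_1 + ... + λ_k) / Σ λ:
  k = 1: 42/60 = 0.7
  k = 2: (42 + 18)/60 = 60/60 = 1

Summary (fraction, with percent):

explained: PC1 0.7 (70%), PC2 0.3 (30%);  cumulative: 0.7, 1


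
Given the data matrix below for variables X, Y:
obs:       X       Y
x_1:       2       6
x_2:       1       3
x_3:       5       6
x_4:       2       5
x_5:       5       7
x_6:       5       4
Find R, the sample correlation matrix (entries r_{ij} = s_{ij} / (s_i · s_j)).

Step 1 — column means:
  mean(X) = (2 + 1 + 5 + 2 + 5 + 5) / 6 = 20/6 = 3.3333
  mean(Y) = (6 + 3 + 6 + 5 + 7 + 4) / 6 = 31/6 = 5.1667

Step 2 — sample variances and covariances s[i,j] = (1/(n-1)) · Σ_k (x_{k,i} - mean_i) · (x_{k,j} - mean_j), with n-1 = 5:
  s[X,X] = ((-1.3333)·(-1.3333) + (-2.3333)·(-2.3333) + (1.6667)·(1.6667) + (-1.3333)·(-1.3333) + (1.6667)·(1.6667) + (1.6667)·(1.6667)) / 5 = 17.3333/5 = 3.4667
  s[X,Y] = ((-1.3333)·(0.8333) + (-2.3333)·(-2.1667) + (1.6667)·(0.8333) + (-1.3333)·(-0.1667) + (1.6667)·(1.8333) + (1.6667)·(-1.1667)) / 5 = 6.6667/5 = 1.3333
  s[Y,Y] = ((0.8333)·(0.8333) + (-2.1667)·(-2.1667) + (0.8333)·(0.8333) + (-0.1667)·(-0.1667) + (1.8333)·(1.8333) + (-1.1667)·(-1.1667)) / 5 = 10.8333/5 = 2.1667
  Sample standard deviations s_i = √(s[i,i]):
  s(X) = √(3.4667) = 1.8619
  s(Y) = √(2.1667) = 1.472

Step 3 — r_{ij} = s_{ij} / (s_i · s_j):
  r[X,X] = 1 (diagonal).
  r[X,Y] = 1.3333 / (1.8619 · 1.472) = 1.3333 / 2.7406 = 0.4865
  r[Y,Y] = 1 (diagonal).

R is symmetric with unit diagonal. Assembling:

R = [[1, 0.4865],
 [0.4865, 1]]


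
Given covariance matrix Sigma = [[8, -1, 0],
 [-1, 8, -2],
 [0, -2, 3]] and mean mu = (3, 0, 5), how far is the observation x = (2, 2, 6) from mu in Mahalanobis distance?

Step 1 — centre the observation: (x - mu) = (-1, 2, 1).

Step 2 — invert Sigma (cofactor / det for 3×3, or solve directly):
  Sigma^{-1} = [[0.1274, 0.0191, 0.0127],
 [0.0191, 0.1529, 0.1019],
 [0.0127, 0.1019, 0.4013]].

Step 3 — form the quadratic (x - mu)^T · Sigma^{-1} · (x - mu):
  Sigma^{-1} · (x - mu) = (-0.0764, 0.3885, 0.5924).
  (x - mu)^T · [Sigma^{-1} · (x - mu)] = (-1)·(-0.0764) + (2)·(0.3885) + (1)·(0.5924) = 1.4459.

Step 4 — take square root: d = √(1.4459) ≈ 1.2024.

d(x, mu) = √(1.4459) ≈ 1.2024


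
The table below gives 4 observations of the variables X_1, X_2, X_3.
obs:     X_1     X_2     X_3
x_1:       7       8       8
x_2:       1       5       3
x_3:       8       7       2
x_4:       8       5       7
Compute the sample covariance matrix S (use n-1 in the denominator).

Step 1 — column means:
  mean(X_1) = (7 + 1 + 8 + 8) / 4 = 24/4 = 6
  mean(X_2) = (8 + 5 + 7 + 5) / 4 = 25/4 = 6.25
  mean(X_3) = (8 + 3 + 2 + 7) / 4 = 20/4 = 5

Step 2 — sample covariance S[i,j] = (1/(n-1)) · Σ_k (x_{k,i} - mean_i) · (x_{k,j} - mean_j), with n-1 = 3.
  S[X_1,X_1] = ((1)·(1) + (-5)·(-5) + (2)·(2) + (2)·(2)) / 3 = 34/3 = 11.3333
  S[X_1,X_2] = ((1)·(1.75) + (-5)·(-1.25) + (2)·(0.75) + (2)·(-1.25)) / 3 = 7/3 = 2.3333
  S[X_1,X_3] = ((1)·(3) + (-5)·(-2) + (2)·(-3) + (2)·(2)) / 3 = 11/3 = 3.6667
  S[X_2,X_2] = ((1.75)·(1.75) + (-1.25)·(-1.25) + (0.75)·(0.75) + (-1.25)·(-1.25)) / 3 = 6.75/3 = 2.25
  S[X_2,X_3] = ((1.75)·(3) + (-1.25)·(-2) + (0.75)·(-3) + (-1.25)·(2)) / 3 = 3/3 = 1
  S[X_3,X_3] = ((3)·(3) + (-2)·(-2) + (-3)·(-3) + (2)·(2)) / 3 = 26/3 = 8.6667

S is symmetric (S[j,i] = S[i,j]). Assembling:

S = [[11.3333, 2.3333, 3.6667],
 [2.3333, 2.25, 1],
 [3.6667, 1, 8.6667]]


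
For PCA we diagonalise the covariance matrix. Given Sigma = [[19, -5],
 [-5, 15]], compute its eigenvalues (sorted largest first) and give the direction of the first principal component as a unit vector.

Step 1 — characteristic polynomial of 2×2 Sigma:
  det(Sigma - λI) = λ² - trace · λ + det = 0.
  trace = 19 + 15 = 34, det = 19·15 - (-5)² = 260.
Step 2 — discriminant:
  Δ = trace² - 4·det = 1156 - 1040 = 116.
Step 3 — eigenvalues:
  λ = (trace ± √Δ)/2 = (34 ± 10.7703)/2,
  λ_1 = 22.3852,  λ_2 = 11.6148.

Step 4 — unit eigenvector for λ_1: solve (Sigma - λ_1 I)v = 0. First row:
  (19 - 22.3852)·v_x + (-5)·v_y = 0, i.e. (-3.3852)·v_x + (-5)·v_y = 0,
  so v ∝ (b, λ_1 - a) = (-5, 3.3852); multiply by -1 so the first entry is positive: u = (5, -3.3852).
  ||u|| = √((5)² + (-3.3852)²) = √(36.4593) ≈ 6.0382,
  v_1 = u/||u|| ≈ (0.8281, -0.5606) (||v_1|| = 1).

λ_1 = 22.3852,  λ_2 = 11.6148;  v_1 ≈ (0.8281, -0.5606)


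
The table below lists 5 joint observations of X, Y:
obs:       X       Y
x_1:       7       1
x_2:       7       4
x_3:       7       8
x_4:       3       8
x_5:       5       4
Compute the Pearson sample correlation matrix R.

Step 1 — column means:
  mean(X) = (7 + 7 + 7 + 3 + 5) / 5 = 29/5 = 5.8
  mean(Y) = (1 + 4 + 8 + 8 + 4) / 5 = 25/5 = 5

Step 2 — sample variances and covariances s[i,j] = (1/(n-1)) · Σ_k (x_{k,i} - mean_i) · (x_{k,j} - mean_j), with n-1 = 4:
  s[X,X] = ((1.2)·(1.2) + (1.2)·(1.2) + (1.2)·(1.2) + (-2.8)·(-2.8) + (-0.8)·(-0.8)) / 4 = 12.8/4 = 3.2
  s[X,Y] = ((1.2)·(-4) + (1.2)·(-1) + (1.2)·(3) + (-2.8)·(3) + (-0.8)·(-1)) / 4 = -10/4 = -2.5
  s[Y,Y] = ((-4)·(-4) + (-1)·(-1) + (3)·(3) + (3)·(3) + (-1)·(-1)) / 4 = 36/4 = 9
  Sample standard deviations s_i = √(s[i,i]):
  s(X) = √(3.2) = 1.7889
  s(Y) = √(9) = 3

Step 3 — r_{ij} = s_{ij} / (s_i · s_j):
  r[X,X] = 1 (diagonal).
  r[X,Y] = -2.5 / (1.7889 · 3) = -2.5 / 5.3666 = -0.4658
  r[Y,Y] = 1 (diagonal).

R is symmetric with unit diagonal. Assembling:

R = [[1, -0.4658],
 [-0.4658, 1]]


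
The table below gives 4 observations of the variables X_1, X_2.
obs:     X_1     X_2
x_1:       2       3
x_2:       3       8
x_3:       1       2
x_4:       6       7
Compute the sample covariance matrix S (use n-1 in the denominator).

Step 1 — column means:
  mean(X_1) = (2 + 3 + 1 + 6) / 4 = 12/4 = 3
  mean(X_2) = (3 + 8 + 2 + 7) / 4 = 20/4 = 5

Step 2 — sample covariance S[i,j] = (1/(n-1)) · Σ_k (x_{k,i} - mean_i) · (x_{k,j} - mean_j), with n-1 = 3.
  S[X_1,X_1] = ((-1)·(-1) + (0)·(0) + (-2)·(-2) + (3)·(3)) / 3 = 14/3 = 4.6667
  S[X_1,X_2] = ((-1)·(-2) + (0)·(3) + (-2)·(-3) + (3)·(2)) / 3 = 14/3 = 4.6667
  S[X_2,X_2] = ((-2)·(-2) + (3)·(3) + (-3)·(-3) + (2)·(2)) / 3 = 26/3 = 8.6667

S is symmetric (S[j,i] = S[i,j]). Assembling:

S = [[4.6667, 4.6667],
 [4.6667, 8.6667]]


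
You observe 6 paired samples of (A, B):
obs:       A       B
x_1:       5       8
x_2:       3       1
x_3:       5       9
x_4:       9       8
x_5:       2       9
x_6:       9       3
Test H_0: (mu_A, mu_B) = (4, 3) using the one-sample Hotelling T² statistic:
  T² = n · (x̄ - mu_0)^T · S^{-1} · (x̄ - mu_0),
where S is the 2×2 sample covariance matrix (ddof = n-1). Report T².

Step 1 — sample mean vector:
  mean(A) = (5 + 3 + 5 + 9 + 2 + 9) / 6 = 33/6 = 5.5
  mean(B) = (8 + 1 + 9 + 8 + 9 + 3) / 6 = 38/6 = 6.3333
  x̄ = (5.5, 6.3333),  deviation x̄ - mu_0 = (5.5, 6.3333) - (4, 3) = (1.5, 3.3333).

Step 2 — sample covariance matrix, S[i,j] = (1/(n-1)) · Σ_k (x_{k,i} - mean_i) · (x_{k,j} - mean_j), divisor n-1 = 5:
  S[A,A] = ((-0.5)·(-0.5) + (-2.5)·(-2.5) + (-0.5)·(-0.5) + (3.5)·(3.5) + (-3.5)·(-3.5) + (3.5)·(3.5)) / 5 = 43.5/5 = 8.7
  S[A,B] = ((-0.5)·(1.6667) + (-2.5)·(-5.3333) + (-0.5)·(2.6667) + (3.5)·(1.6667) + (-3.5)·(2.6667) + (3.5)·(-3.3333)) / 5 = -4/5 = -0.8
  S[B,B] = ((1.6667)·(1.6667) + (-5.3333)·(-5.3333) + (2.6667)·(2.6667) + (1.6667)·(1.6667) + (2.6667)·(2.6667) + (-3.3333)·(-3.3333)) / 5 = 59.3333/5 = 11.8667
  S = [[8.7, -0.8],
 [-0.8, 11.8667]].

Step 3 — invert S. det(S) = 8.7·11.8667 - (-0.8)² = 102.6.
  S^{-1} = (1/det) · [[d, -b], [-b, a]] = [[0.1157, 0.0078],
 [0.0078, 0.0848]].

Step 4 — quadratic form (x̄ - mu_0)^T · S^{-1} · (x̄ - mu_0):
  S^{-1} · (x̄ - mu_0) = (0.1995, 0.2943),
  (x̄ - mu_0)^T · [...] = (1.5)·(0.1995) + (3.3333)·(0.2943) = 1.2804.

Step 5 — scale by n: T² = 6 · 1.2804 = 7.6823.

T² ≈ 7.6823


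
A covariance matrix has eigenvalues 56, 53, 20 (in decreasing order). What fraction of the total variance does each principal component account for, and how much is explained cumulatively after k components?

Step 1 — total variance = trace(Sigma) = Σ λ_i = 56 + 53 + 20 = 129.

Step 2 — fraction explained by component i = λ_i / Σ λ:
  PC1: 56/129 = 0.4341
  PC2: 53/129 = 0.4109
  PC3: 20/129 = 0.155

Step 3 — cumulative fraction after k components = (λ_1 + ... + λ_k) / Σ λ:
  k = 1: 56/129 = 0.4341
  k = 2: (56 + 53)/129 = 109/129 = 0.845
  k = 3: (56 + 53 + 20)/129 = 129/129 = 1

Summary (fraction, with percent):

explained: PC1 0.4341 (43.41%), PC2 0.4109 (41.09%), PC3 0.155 (15.5%);  cumulative: 0.4341, 0.845, 1


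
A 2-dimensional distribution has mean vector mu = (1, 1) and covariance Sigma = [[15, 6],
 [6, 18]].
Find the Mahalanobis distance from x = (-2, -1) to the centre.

Step 1 — centre the observation: (x - mu) = (-3, -2).

Step 2 — invert Sigma. det(Sigma) = 15·18 - (6)² = 234.
  Sigma^{-1} = (1/det) · [[d, -b], [-b, a]] = [[0.0769, -0.0256],
 [-0.0256, 0.0641]].

Step 3 — form the quadratic (x - mu)^T · Sigma^{-1} · (x - mu):
  Sigma^{-1} · (x - mu) = (-0.1795, -0.0513).
  (x - mu)^T · [Sigma^{-1} · (x - mu)] = (-3)·(-0.1795) + (-2)·(-0.0513) = 0.641.

Step 4 — take square root: d = √(0.641) ≈ 0.8006.

d(x, mu) = √(0.641) ≈ 0.8006


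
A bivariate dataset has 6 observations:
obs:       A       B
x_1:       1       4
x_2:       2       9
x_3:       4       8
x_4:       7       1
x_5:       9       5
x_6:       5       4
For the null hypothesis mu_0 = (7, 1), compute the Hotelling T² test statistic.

Step 1 — sample mean vector:
  mean(A) = (1 + 2 + 4 + 7 + 9 + 5) / 6 = 28/6 = 4.6667
  mean(B) = (4 + 9 + 8 + 1 + 5 + 4) / 6 = 31/6 = 5.1667
  x̄ = (4.6667, 5.1667),  deviation x̄ - mu_0 = (4.6667, 5.1667) - (7, 1) = (-2.3333, 4.1667).

Step 2 — sample covariance matrix, S[i,j] = (1/(n-1)) · Σ_k (x_{k,i} - mean_i) · (x_{k,j} - mean_j), divisor n-1 = 5:
  S[A,A] = ((-3.6667)·(-3.6667) + (-2.6667)·(-2.6667) + (-0.6667)·(-0.6667) + (2.3333)·(2.3333) + (4.3333)·(4.3333) + (0.3333)·(0.3333)) / 5 = 45.3333/5 = 9.0667
  S[A,B] = ((-3.6667)·(-1.1667) + (-2.6667)·(3.8333) + (-0.6667)·(2.8333) + (2.3333)·(-4.1667) + (4.3333)·(-0.1667) + (0.3333)·(-1.1667)) / 5 = -18.6667/5 = -3.7333
  S[B,B] = ((-1.1667)·(-1.1667) + (3.8333)·(3.8333) + (2.8333)·(2.8333) + (-4.1667)·(-4.1667) + (-0.1667)·(-0.1667) + (-1.1667)·(-1.1667)) / 5 = 42.8333/5 = 8.5667
  S = [[9.0667, -3.7333],
 [-3.7333, 8.5667]].

Step 3 — invert S. det(S) = 9.0667·8.5667 - (-3.7333)² = 63.7333.
  S^{-1} = (1/det) · [[d, -b], [-b, a]] = [[0.1344, 0.0586],
 [0.0586, 0.1423]].

Step 4 — quadratic form (x̄ - mu_0)^T · S^{-1} · (x̄ - mu_0):
  S^{-1} · (x̄ - mu_0) = (-0.0696, 0.4561),
  (x̄ - mu_0)^T · [...] = (-2.3333)·(-0.0696) + (4.1667)·(0.4561) = 2.0626.

Step 5 — scale by n: T² = 6 · 2.0626 = 12.3755.

T² ≈ 12.3755


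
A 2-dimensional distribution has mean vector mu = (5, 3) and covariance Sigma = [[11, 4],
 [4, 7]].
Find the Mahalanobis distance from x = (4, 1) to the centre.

Step 1 — centre the observation: (x - mu) = (-1, -2).

Step 2 — invert Sigma. det(Sigma) = 11·7 - (4)² = 61.
  Sigma^{-1} = (1/det) · [[d, -b], [-b, a]] = [[0.1148, -0.0656],
 [-0.0656, 0.1803]].

Step 3 — form the quadratic (x - mu)^T · Sigma^{-1} · (x - mu):
  Sigma^{-1} · (x - mu) = (0.0164, -0.2951).
  (x - mu)^T · [Sigma^{-1} · (x - mu)] = (-1)·(0.0164) + (-2)·(-0.2951) = 0.5738.

Step 4 — take square root: d = √(0.5738) ≈ 0.7575.

d(x, mu) = √(0.5738) ≈ 0.7575


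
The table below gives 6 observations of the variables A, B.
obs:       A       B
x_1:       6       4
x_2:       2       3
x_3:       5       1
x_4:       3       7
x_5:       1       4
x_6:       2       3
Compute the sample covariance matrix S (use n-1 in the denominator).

Step 1 — column means:
  mean(A) = (6 + 2 + 5 + 3 + 1 + 2) / 6 = 19/6 = 3.1667
  mean(B) = (4 + 3 + 1 + 7 + 4 + 3) / 6 = 22/6 = 3.6667

Step 2 — sample covariance S[i,j] = (1/(n-1)) · Σ_k (x_{k,i} - mean_i) · (x_{k,j} - mean_j), with n-1 = 5.
  S[A,A] = ((2.8333)·(2.8333) + (-1.1667)·(-1.1667) + (1.8333)·(1.8333) + (-0.1667)·(-0.1667) + (-2.1667)·(-2.1667) + (-1.1667)·(-1.1667)) / 5 = 18.8333/5 = 3.7667
  S[A,B] = ((2.8333)·(0.3333) + (-1.1667)·(-0.6667) + (1.8333)·(-2.6667) + (-0.1667)·(3.3333) + (-2.1667)·(0.3333) + (-1.1667)·(-0.6667)) / 5 = -3.6667/5 = -0.7333
  S[B,B] = ((0.3333)·(0.3333) + (-0.6667)·(-0.6667) + (-2.6667)·(-2.6667) + (3.3333)·(3.3333) + (0.3333)·(0.3333) + (-0.6667)·(-0.6667)) / 5 = 19.3333/5 = 3.8667

S is symmetric (S[j,i] = S[i,j]). Assembling:

S = [[3.7667, -0.7333],
 [-0.7333, 3.8667]]


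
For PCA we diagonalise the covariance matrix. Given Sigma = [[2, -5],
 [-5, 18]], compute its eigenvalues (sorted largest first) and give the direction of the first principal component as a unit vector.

Step 1 — characteristic polynomial of 2×2 Sigma:
  det(Sigma - λI) = λ² - trace · λ + det = 0.
  trace = 2 + 18 = 20, det = 2·18 - (-5)² = 11.
Step 2 — discriminant:
  Δ = trace² - 4·det = 400 - 44 = 356.
Step 3 — eigenvalues:
  λ = (trace ± √Δ)/2 = (20 ± 18.868)/2,
  λ_1 = 19.434,  λ_2 = 0.566.

Step 4 — unit eigenvector for λ_1: solve (Sigma - λ_1 I)v = 0. First row:
  (2 - 19.434)·v_x + (-5)·v_y = 0, i.e. (-17.434)·v_x + (-5)·v_y = 0,
  so v ∝ (b, λ_1 - a) = (-5, 17.434); multiply by -1 so the first entry is positive: u = (5, -17.434).
  ||u|| = √((5)² + (-17.434)²) = √(328.9437) ≈ 18.1368,
  v_1 = u/||u|| ≈ (0.2757, -0.9612) (||v_1|| = 1).

λ_1 = 19.434,  λ_2 = 0.566;  v_1 ≈ (0.2757, -0.9612)


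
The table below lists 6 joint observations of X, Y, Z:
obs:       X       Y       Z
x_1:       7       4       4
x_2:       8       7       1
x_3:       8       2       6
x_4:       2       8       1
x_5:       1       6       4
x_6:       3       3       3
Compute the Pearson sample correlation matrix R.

Step 1 — column means:
  mean(X) = (7 + 8 + 8 + 2 + 1 + 3) / 6 = 29/6 = 4.8333
  mean(Y) = (4 + 7 + 2 + 8 + 6 + 3) / 6 = 30/6 = 5
  mean(Z) = (4 + 1 + 6 + 1 + 4 + 3) / 6 = 19/6 = 3.1667

Step 2 — sample variances and covariances s[i,j] = (1/(n-1)) · Σ_k (x_{k,i} - mean_i) · (x_{k,j} - mean_j), with n-1 = 5:
  s[X,X] = ((2.1667)·(2.1667) + (3.1667)·(3.1667) + (3.1667)·(3.1667) + (-2.8333)·(-2.8333) + (-3.8333)·(-3.8333) + (-1.8333)·(-1.8333)) / 5 = 50.8333/5 = 10.1667
  s[X,Y] = ((2.1667)·(-1) + (3.1667)·(2) + (3.1667)·(-3) + (-2.8333)·(3) + (-3.8333)·(1) + (-1.8333)·(-2)) / 5 = -14/5 = -2.8
  s[X,Z] = ((2.1667)·(0.8333) + (3.1667)·(-2.1667) + (3.1667)·(2.8333) + (-2.8333)·(-2.1667) + (-3.8333)·(0.8333) + (-1.8333)·(-0.1667)) / 5 = 7.1667/5 = 1.4333
  s[Y,Y] = ((-1)·(-1) + (2)·(2) + (-3)·(-3) + (3)·(3) + (1)·(1) + (-2)·(-2)) / 5 = 28/5 = 5.6
  s[Y,Z] = ((-1)·(0.8333) + (2)·(-2.1667) + (-3)·(2.8333) + (3)·(-2.1667) + (1)·(0.8333) + (-2)·(-0.1667)) / 5 = -19/5 = -3.8
  s[Z,Z] = ((0.8333)·(0.8333) + (-2.1667)·(-2.1667) + (2.8333)·(2.8333) + (-2.1667)·(-2.1667) + (0.8333)·(0.8333) + (-0.1667)·(-0.1667)) / 5 = 18.8333/5 = 3.7667
  Sample standard deviations s_i = √(s[i,i]):
  s(X) = √(10.1667) = 3.1885
  s(Y) = √(5.6) = 2.3664
  s(Z) = √(3.7667) = 1.9408

Step 3 — r_{ij} = s_{ij} / (s_i · s_j):
  r[X,X] = 1 (diagonal).
  r[X,Y] = -2.8 / (3.1885 · 2.3664) = -2.8 / 7.5454 = -0.3711
  r[X,Z] = 1.4333 / (3.1885 · 1.9408) = 1.4333 / 6.1883 = 0.2316
  r[Y,Y] = 1 (diagonal).
  r[Y,Z] = -3.8 / (2.3664 · 1.9408) = -3.8 / 4.5927 = -0.8274
  r[Z,Z] = 1 (diagonal).

R is symmetric with unit diagonal. Assembling:

R = [[1, -0.3711, 0.2316],
 [-0.3711, 1, -0.8274],
 [0.2316, -0.8274, 1]]


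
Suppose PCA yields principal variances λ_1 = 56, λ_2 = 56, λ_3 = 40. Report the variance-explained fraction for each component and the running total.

Step 1 — total variance = trace(Sigma) = Σ λ_i = 56 + 56 + 40 = 152.

Step 2 — fraction explained by component i = λ_i / Σ λ:
  PC1: 56/152 = 0.3684
  PC2: 56/152 = 0.3684
  PC3: 40/152 = 0.2632

Step 3 — cumulative fraction after k components = (λ_1 + ... + λ_k) / Σ λ:
  k = 1: 56/152 = 0.3684
  k = 2: (56 + 56)/152 = 112/152 = 0.7368
  k = 3: (56 + 56 + 40)/152 = 152/152 = 1

Summary (fraction, with percent):

explained: PC1 0.3684 (36.84%), PC2 0.3684 (36.84%), PC3 0.2632 (26.32%);  cumulative: 0.3684, 0.7368, 1


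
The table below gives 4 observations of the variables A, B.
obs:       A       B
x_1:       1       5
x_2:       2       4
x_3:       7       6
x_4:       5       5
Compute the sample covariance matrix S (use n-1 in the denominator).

Step 1 — column means:
  mean(A) = (1 + 2 + 7 + 5) / 4 = 15/4 = 3.75
  mean(B) = (5 + 4 + 6 + 5) / 4 = 20/4 = 5

Step 2 — sample covariance S[i,j] = (1/(n-1)) · Σ_k (x_{k,i} - mean_i) · (x_{k,j} - mean_j), with n-1 = 3.
  S[A,A] = ((-2.75)·(-2.75) + (-1.75)·(-1.75) + (3.25)·(3.25) + (1.25)·(1.25)) / 3 = 22.75/3 = 7.5833
  S[A,B] = ((-2.75)·(0) + (-1.75)·(-1) + (3.25)·(1) + (1.25)·(0)) / 3 = 5/3 = 1.6667
  S[B,B] = ((0)·(0) + (-1)·(-1) + (1)·(1) + (0)·(0)) / 3 = 2/3 = 0.6667

S is symmetric (S[j,i] = S[i,j]). Assembling:

S = [[7.5833, 1.6667],
 [1.6667, 0.6667]]


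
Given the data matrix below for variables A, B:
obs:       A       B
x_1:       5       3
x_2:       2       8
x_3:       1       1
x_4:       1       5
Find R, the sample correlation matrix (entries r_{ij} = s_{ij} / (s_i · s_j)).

Step 1 — column means:
  mean(A) = (5 + 2 + 1 + 1) / 4 = 9/4 = 2.25
  mean(B) = (3 + 8 + 1 + 5) / 4 = 17/4 = 4.25

Step 2 — sample variances and covariances s[i,j] = (1/(n-1)) · Σ_k (x_{k,i} - mean_i) · (x_{k,j} - mean_j), with n-1 = 3:
  s[A,A] = ((2.75)·(2.75) + (-0.25)·(-0.25) + (-1.25)·(-1.25) + (-1.25)·(-1.25)) / 3 = 10.75/3 = 3.5833
  s[A,B] = ((2.75)·(-1.25) + (-0.25)·(3.75) + (-1.25)·(-3.25) + (-1.25)·(0.75)) / 3 = -1.25/3 = -0.4167
  s[B,B] = ((-1.25)·(-1.25) + (3.75)·(3.75) + (-3.25)·(-3.25) + (0.75)·(0.75)) / 3 = 26.75/3 = 8.9167
  Sample standard deviations s_i = √(s[i,i]):
  s(A) = √(3.5833) = 1.893
  s(B) = √(8.9167) = 2.9861

Step 3 — r_{ij} = s_{ij} / (s_i · s_j):
  r[A,A] = 1 (diagonal).
  r[A,B] = -0.4167 / (1.893 · 2.9861) = -0.4167 / 5.6526 = -0.0737
  r[B,B] = 1 (diagonal).

R is symmetric with unit diagonal. Assembling:

R = [[1, -0.0737],
 [-0.0737, 1]]


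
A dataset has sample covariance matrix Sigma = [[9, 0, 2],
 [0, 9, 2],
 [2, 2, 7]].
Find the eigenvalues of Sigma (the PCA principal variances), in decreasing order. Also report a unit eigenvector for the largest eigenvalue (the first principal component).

Step 1 — characteristic polynomial p(λ) = det(λI - Sigma) = λ³ - tr·λ² + c_1·λ - det, where tr = trace, c_1 = sum of the principal 2×2 minors, det = det(Sigma):
  tr = 9 + 9 + 7 = 25,
  c_1 = (9·9 - (0)²) + (9·7 - (2)²) + (9·7 - (2)²) = 81 + 59 + 59 = 199,
  det = 9·(9·7 - (2)²) - (0)·((0)·7 - (2)·(2)) + (2)·((0)·(2) - 9·(2)) = 9·(59) - (0)·(-4) + (2)·(-18) = 495.
  So p(λ) = λ³ - 25λ² + 199λ - 495.
Step 2 — look for an integer root (rational root theorem: any rational root is an integer divisor of 495). Testing λ = 5:
  p(5) = 125 - 625 + 995 - 495 = 0  ✓
  Dividing out (λ - 5): p(λ) = (λ - 5)(λ² - 20λ + 99).
Step 3 — remaining eigenvalues from the quadratic λ² - 20λ + 99 = 0:
  Δ = 20² - 4·99 = 400 - 396 = 4,  λ = (20 ± √4)/2 = (20 ± 2)/2 = 11 or 9.
  Sorted: λ_1 = 11,  λ_2 = 9,  λ_3 = 5  (check: sum = 25 = tr ✓).

Step 4 — unit eigenvector for λ_1 = 11: v spans the null space of (Sigma - λ_1 I), whose rows are
  r_1 = (-2, 0, 2),  r_2 = (0, -2, 2),  r_3 = (2, 2, -4).
  v is orthogonal to every row, so take v ∝ r_1 × r_2 = ((0)·(2) - (2)·(-2), (2)·(0) - (-2)·(2), (-2)·(-2) - (0)·(0)) = (4, 4, 4).
  Rescale (divide by 4): u = (1, 1, 1).
  ||u|| = √((1)² + (1)² + (1)²) = √(3) ≈ 1.7321,  v_1 = u/||u|| ≈ (0.5774, 0.5774, 0.5774) (||v_1|| = 1).

λ_1 = 11,  λ_2 = 9,  λ_3 = 5;  v_1 ≈ (0.5774, 0.5774, 0.5774)


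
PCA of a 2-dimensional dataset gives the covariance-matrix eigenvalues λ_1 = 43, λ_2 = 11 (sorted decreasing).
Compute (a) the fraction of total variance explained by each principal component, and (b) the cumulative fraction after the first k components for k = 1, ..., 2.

Step 1 — total variance = trace(Sigma) = Σ λ_i = 43 + 11 = 54.

Step 2 — fraction explained by component i = λ_i / Σ λ:
  PC1: 43/54 = 0.7963
  PC2: 11/54 = 0.2037

Step 3 — cumulative fraction after k components = (λ_1 + ... + λ_k) / Σ λ:
  k = 1: 43/54 = 0.7963
  k = 2: (43 + 11)/54 = 54/54 = 1

Summary (fraction, with percent):

explained: PC1 0.7963 (79.63%), PC2 0.2037 (20.37%);  cumulative: 0.7963, 1


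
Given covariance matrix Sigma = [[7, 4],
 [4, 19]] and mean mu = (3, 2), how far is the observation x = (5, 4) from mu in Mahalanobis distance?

Step 1 — centre the observation: (x - mu) = (2, 2).

Step 2 — invert Sigma. det(Sigma) = 7·19 - (4)² = 117.
  Sigma^{-1} = (1/det) · [[d, -b], [-b, a]] = [[0.1624, -0.0342],
 [-0.0342, 0.0598]].

Step 3 — form the quadratic (x - mu)^T · Sigma^{-1} · (x - mu):
  Sigma^{-1} · (x - mu) = (0.2564, 0.0513).
  (x - mu)^T · [Sigma^{-1} · (x - mu)] = (2)·(0.2564) + (2)·(0.0513) = 0.6154.

Step 4 — take square root: d = √(0.6154) ≈ 0.7845.

d(x, mu) = √(0.6154) ≈ 0.7845


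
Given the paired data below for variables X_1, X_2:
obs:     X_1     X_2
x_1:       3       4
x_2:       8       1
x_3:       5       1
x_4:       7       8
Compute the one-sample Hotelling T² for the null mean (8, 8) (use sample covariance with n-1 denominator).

Step 1 — sample mean vector:
  mean(X_1) = (3 + 8 + 5 + 7) / 4 = 23/4 = 5.75
  mean(X_2) = (4 + 1 + 1 + 8) / 4 = 14/4 = 3.5
  x̄ = (5.75, 3.5),  deviation x̄ - mu_0 = (5.75, 3.5) - (8, 8) = (-2.25, -4.5).

Step 2 — sample covariance matrix, S[i,j] = (1/(n-1)) · Σ_k (x_{k,i} - mean_i) · (x_{k,j} - mean_j), divisor n-1 = 3:
  S[X_1,X_1] = ((-2.75)·(-2.75) + (2.25)·(2.25) + (-0.75)·(-0.75) + (1.25)·(1.25)) / 3 = 14.75/3 = 4.9167
  S[X_1,X_2] = ((-2.75)·(0.5) + (2.25)·(-2.5) + (-0.75)·(-2.5) + (1.25)·(4.5)) / 3 = 0.5/3 = 0.1667
  S[X_2,X_2] = ((0.5)·(0.5) + (-2.5)·(-2.5) + (-2.5)·(-2.5) + (4.5)·(4.5)) / 3 = 33/3 = 11
  S = [[4.9167, 0.1667],
 [0.1667, 11]].

Step 3 — invert S. det(S) = 4.9167·11 - (0.1667)² = 54.0556.
  S^{-1} = (1/det) · [[d, -b], [-b, a]] = [[0.2035, -0.0031],
 [-0.0031, 0.091]].

Step 4 — quadratic form (x̄ - mu_0)^T · S^{-1} · (x̄ - mu_0):
  S^{-1} · (x̄ - mu_0) = (-0.444, -0.4024),
  (x̄ - mu_0)^T · [...] = (-2.25)·(-0.444) + (-4.5)·(-0.4024) = 2.8096.

Step 5 — scale by n: T² = 4 · 2.8096 = 11.2384.

T² ≈ 11.2384


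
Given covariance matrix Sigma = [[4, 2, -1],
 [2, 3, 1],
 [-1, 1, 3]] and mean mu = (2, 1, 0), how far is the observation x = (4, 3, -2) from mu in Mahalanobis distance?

Step 1 — centre the observation: (x - mu) = (2, 2, -2).

Step 2 — invert Sigma (cofactor / det for 3×3, or solve directly):
  Sigma^{-1} = [[0.6154, -0.5385, 0.3846],
 [-0.5385, 0.8462, -0.4615],
 [0.3846, -0.4615, 0.6154]].

Step 3 — form the quadratic (x - mu)^T · Sigma^{-1} · (x - mu):
  Sigma^{-1} · (x - mu) = (-0.6154, 1.5385, -1.3846).
  (x - mu)^T · [Sigma^{-1} · (x - mu)] = (2)·(-0.6154) + (2)·(1.5385) + (-2)·(-1.3846) = 4.6154.

Step 4 — take square root: d = √(4.6154) ≈ 2.1483.

d(x, mu) = √(4.6154) ≈ 2.1483


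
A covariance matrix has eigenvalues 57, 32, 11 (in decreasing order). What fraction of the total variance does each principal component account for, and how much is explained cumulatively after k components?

Step 1 — total variance = trace(Sigma) = Σ λ_i = 57 + 32 + 11 = 100.

Step 2 — fraction explained by component i = λ_i / Σ λ:
  PC1: 57/100 = 0.57
  PC2: 32/100 = 0.32
  PC3: 11/100 = 0.11

Step 3 — cumulative fraction after k components = (λ_1 + ... + λ_k) / Σ λ:
  k = 1: 57/100 = 0.57
  k = 2: (57 + 32)/100 = 89/100 = 0.89
  k = 3: (57 + 32 + 11)/100 = 100/100 = 1

Summary (fraction, with percent):

explained: PC1 0.57 (57%), PC2 0.32 (32%), PC3 0.11 (11%);  cumulative: 0.57, 0.89, 1


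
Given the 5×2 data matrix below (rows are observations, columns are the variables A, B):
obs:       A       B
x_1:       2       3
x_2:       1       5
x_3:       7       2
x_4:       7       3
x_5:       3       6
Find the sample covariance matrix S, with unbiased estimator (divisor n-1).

Step 1 — column means:
  mean(A) = (2 + 1 + 7 + 7 + 3) / 5 = 20/5 = 4
  mean(B) = (3 + 5 + 2 + 3 + 6) / 5 = 19/5 = 3.8

Step 2 — sample covariance S[i,j] = (1/(n-1)) · Σ_k (x_{k,i} - mean_i) · (x_{k,j} - mean_j), with n-1 = 4.
  S[A,A] = ((-2)·(-2) + (-3)·(-3) + (3)·(3) + (3)·(3) + (-1)·(-1)) / 4 = 32/4 = 8
  S[A,B] = ((-2)·(-0.8) + (-3)·(1.2) + (3)·(-1.8) + (3)·(-0.8) + (-1)·(2.2)) / 4 = -12/4 = -3
  S[B,B] = ((-0.8)·(-0.8) + (1.2)·(1.2) + (-1.8)·(-1.8) + (-0.8)·(-0.8) + (2.2)·(2.2)) / 4 = 10.8/4 = 2.7

S is symmetric (S[j,i] = S[i,j]). Assembling:

S = [[8, -3],
 [-3, 2.7]]


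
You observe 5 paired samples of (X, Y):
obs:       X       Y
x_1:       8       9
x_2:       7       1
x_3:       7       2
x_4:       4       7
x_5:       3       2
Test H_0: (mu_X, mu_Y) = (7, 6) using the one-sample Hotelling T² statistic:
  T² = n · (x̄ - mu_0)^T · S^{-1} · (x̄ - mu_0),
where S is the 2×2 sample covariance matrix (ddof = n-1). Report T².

Step 1 — sample mean vector:
  mean(X) = (8 + 7 + 7 + 4 + 3) / 5 = 29/5 = 5.8
  mean(Y) = (9 + 1 + 2 + 7 + 2) / 5 = 21/5 = 4.2
  x̄ = (5.8, 4.2),  deviation x̄ - mu_0 = (5.8, 4.2) - (7, 6) = (-1.2, -1.8).

Step 2 — sample covariance matrix, S[i,j] = (1/(n-1)) · Σ_k (x_{k,i} - mean_i) · (x_{k,j} - mean_j), divisor n-1 = 4:
  S[X,X] = ((2.2)·(2.2) + (1.2)·(1.2) + (1.2)·(1.2) + (-1.8)·(-1.8) + (-2.8)·(-2.8)) / 4 = 18.8/4 = 4.7
  S[X,Y] = ((2.2)·(4.8) + (1.2)·(-3.2) + (1.2)·(-2.2) + (-1.8)·(2.8) + (-2.8)·(-2.2)) / 4 = 5.2/4 = 1.3
  S[Y,Y] = ((4.8)·(4.8) + (-3.2)·(-3.2) + (-2.2)·(-2.2) + (2.8)·(2.8) + (-2.2)·(-2.2)) / 4 = 50.8/4 = 12.7
  S = [[4.7, 1.3],
 [1.3, 12.7]].

Step 3 — invert S. det(S) = 4.7·12.7 - (1.3)² = 58.
  S^{-1} = (1/det) · [[d, -b], [-b, a]] = [[0.219, -0.0224],
 [-0.0224, 0.081]].

Step 4 — quadratic form (x̄ - mu_0)^T · S^{-1} · (x̄ - mu_0):
  S^{-1} · (x̄ - mu_0) = (-0.2224, -0.119),
  (x̄ - mu_0)^T · [...] = (-1.2)·(-0.2224) + (-1.8)·(-0.119) = 0.481.

Step 5 — scale by n: T² = 5 · 0.481 = 2.4052.

T² ≈ 2.4052


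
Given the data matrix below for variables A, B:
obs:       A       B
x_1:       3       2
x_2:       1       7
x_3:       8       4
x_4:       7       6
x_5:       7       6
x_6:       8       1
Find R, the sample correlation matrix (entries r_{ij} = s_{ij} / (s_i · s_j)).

Step 1 — column means:
  mean(A) = (3 + 1 + 8 + 7 + 7 + 8) / 6 = 34/6 = 5.6667
  mean(B) = (2 + 7 + 4 + 6 + 6 + 1) / 6 = 26/6 = 4.3333

Step 2 — sample variances and covariances s[i,j] = (1/(n-1)) · Σ_k (x_{k,i} - mean_i) · (x_{k,j} - mean_j), with n-1 = 5:
  s[A,A] = ((-2.6667)·(-2.6667) + (-4.6667)·(-4.6667) + (2.3333)·(2.3333) + (1.3333)·(1.3333) + (1.3333)·(1.3333) + (2.3333)·(2.3333)) / 5 = 43.3333/5 = 8.6667
  s[A,B] = ((-2.6667)·(-2.3333) + (-4.6667)·(2.6667) + (2.3333)·(-0.3333) + (1.3333)·(1.6667) + (1.3333)·(1.6667) + (2.3333)·(-3.3333)) / 5 = -10.3333/5 = -2.0667
  s[B,B] = ((-2.3333)·(-2.3333) + (2.6667)·(2.6667) + (-0.3333)·(-0.3333) + (1.6667)·(1.6667) + (1.6667)·(1.6667) + (-3.3333)·(-3.3333)) / 5 = 29.3333/5 = 5.8667
  Sample standard deviations s_i = √(s[i,i]):
  s(A) = √(8.6667) = 2.9439
  s(B) = √(5.8667) = 2.4221

Step 3 — r_{ij} = s_{ij} / (s_i · s_j):
  r[A,A] = 1 (diagonal).
  r[A,B] = -2.0667 / (2.9439 · 2.4221) = -2.0667 / 7.1305 = -0.2898
  r[B,B] = 1 (diagonal).

R is symmetric with unit diagonal. Assembling:

R = [[1, -0.2898],
 [-0.2898, 1]]


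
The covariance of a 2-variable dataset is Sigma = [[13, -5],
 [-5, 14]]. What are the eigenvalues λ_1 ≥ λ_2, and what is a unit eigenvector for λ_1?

Step 1 — characteristic polynomial of 2×2 Sigma:
  det(Sigma - λI) = λ² - trace · λ + det = 0.
  trace = 13 + 14 = 27, det = 13·14 - (-5)² = 157.
Step 2 — discriminant:
  Δ = trace² - 4·det = 729 - 628 = 101.
Step 3 — eigenvalues:
  λ = (trace ± √Δ)/2 = (27 ± 10.0499)/2,
  λ_1 = 18.5249,  λ_2 = 8.4751.

Step 4 — unit eigenvector for λ_1: solve (Sigma - λ_1 I)v = 0. First row:
  (13 - 18.5249)·v_x + (-5)·v_y = 0, i.e. (-5.5249)·v_x + (-5)·v_y = 0,
  so v ∝ (b, λ_1 - a) = (-5, 5.5249); multiply by -1 so the first entry is positive: u = (5, -5.5249).
  ||u|| = √((5)² + (-5.5249)²) = √(55.5249) ≈ 7.4515,
  v_1 = u/||u|| ≈ (0.671, -0.7415) (||v_1|| = 1).

λ_1 = 18.5249,  λ_2 = 8.4751;  v_1 ≈ (0.671, -0.7415)


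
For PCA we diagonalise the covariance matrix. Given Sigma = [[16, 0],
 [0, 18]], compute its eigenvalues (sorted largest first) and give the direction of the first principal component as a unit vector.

Step 1 — characteristic polynomial of 2×2 Sigma:
  det(Sigma - λI) = λ² - trace · λ + det = 0.
  trace = 16 + 18 = 34, det = 16·18 - (0)² = 288.
Step 2 — discriminant:
  Δ = trace² - 4·det = 1156 - 1152 = 4.
Step 3 — eigenvalues:
  λ = (trace ± √Δ)/2 = (34 ± 2)/2,
  λ_1 = 18,  λ_2 = 16.

Step 4 — unit eigenvector for λ_1: Sigma is diagonal, so its eigenvectors are the coordinate axes. λ_1 = 18 is the diagonal entry on the second coordinate axis, hence
  v_1 = (0, 1) (||v_1|| = 1).

λ_1 = 18,  λ_2 = 16;  v_1 ≈ (0, 1)


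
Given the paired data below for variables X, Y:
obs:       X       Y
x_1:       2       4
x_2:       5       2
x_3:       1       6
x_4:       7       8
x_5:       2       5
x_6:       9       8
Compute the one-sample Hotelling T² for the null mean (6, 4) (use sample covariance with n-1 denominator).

Step 1 — sample mean vector:
  mean(X) = (2 + 5 + 1 + 7 + 2 + 9) / 6 = 26/6 = 4.3333
  mean(Y) = (4 + 2 + 6 + 8 + 5 + 8) / 6 = 33/6 = 5.5
  x̄ = (4.3333, 5.5),  deviation x̄ - mu_0 = (4.3333, 5.5) - (6, 4) = (-1.6667, 1.5).

Step 2 — sample covariance matrix, S[i,j] = (1/(n-1)) · Σ_k (x_{k,i} - mean_i) · (x_{k,j} - mean_j), divisor n-1 = 5:
  S[X,X] = ((-2.3333)·(-2.3333) + (0.6667)·(0.6667) + (-3.3333)·(-3.3333) + (2.6667)·(2.6667) + (-2.3333)·(-2.3333) + (4.6667)·(4.6667)) / 5 = 51.3333/5 = 10.2667
  S[X,Y] = ((-2.3333)·(-1.5) + (0.6667)·(-3.5) + (-3.3333)·(0.5) + (2.6667)·(2.5) + (-2.3333)·(-0.5) + (4.6667)·(2.5)) / 5 = 19/5 = 3.8
  S[Y,Y] = ((-1.5)·(-1.5) + (-3.5)·(-3.5) + (0.5)·(0.5) + (2.5)·(2.5) + (-0.5)·(-0.5) + (2.5)·(2.5)) / 5 = 27.5/5 = 5.5
  S = [[10.2667, 3.8],
 [3.8, 5.5]].

Step 3 — invert S. det(S) = 10.2667·5.5 - (3.8)² = 42.0267.
  S^{-1} = (1/det) · [[d, -b], [-b, a]] = [[0.1309, -0.0904],
 [-0.0904, 0.2443]].

Step 4 — quadratic form (x̄ - mu_0)^T · S^{-1} · (x̄ - mu_0):
  S^{-1} · (x̄ - mu_0) = (-0.3537, 0.5171),
  (x̄ - mu_0)^T · [...] = (-1.6667)·(-0.3537) + (1.5)·(0.5171) = 1.3653.

Step 5 — scale by n: T² = 6 · 1.3653 = 8.1916.

T² ≈ 8.1916


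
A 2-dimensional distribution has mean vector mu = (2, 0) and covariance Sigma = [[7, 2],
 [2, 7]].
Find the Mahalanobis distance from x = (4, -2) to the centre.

Step 1 — centre the observation: (x - mu) = (2, -2).

Step 2 — invert Sigma. det(Sigma) = 7·7 - (2)² = 45.
  Sigma^{-1} = (1/det) · [[d, -b], [-b, a]] = [[0.1556, -0.0444],
 [-0.0444, 0.1556]].

Step 3 — form the quadratic (x - mu)^T · Sigma^{-1} · (x - mu):
  Sigma^{-1} · (x - mu) = (0.4, -0.4).
  (x - mu)^T · [Sigma^{-1} · (x - mu)] = (2)·(0.4) + (-2)·(-0.4) = 1.6.

Step 4 — take square root: d = √(1.6) ≈ 1.2649.

d(x, mu) = √(1.6) ≈ 1.2649


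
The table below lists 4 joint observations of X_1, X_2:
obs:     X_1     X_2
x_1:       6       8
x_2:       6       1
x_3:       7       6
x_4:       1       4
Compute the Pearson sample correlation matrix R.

Step 1 — column means:
  mean(X_1) = (6 + 6 + 7 + 1) / 4 = 20/4 = 5
  mean(X_2) = (8 + 1 + 6 + 4) / 4 = 19/4 = 4.75

Step 2 — sample variances and covariances s[i,j] = (1/(n-1)) · Σ_k (x_{k,i} - mean_i) · (x_{k,j} - mean_j), with n-1 = 3:
  s[X_1,X_1] = ((1)·(1) + (1)·(1) + (2)·(2) + (-4)·(-4)) / 3 = 22/3 = 7.3333
  s[X_1,X_2] = ((1)·(3.25) + (1)·(-3.75) + (2)·(1.25) + (-4)·(-0.75)) / 3 = 5/3 = 1.6667
  s[X_2,X_2] = ((3.25)·(3.25) + (-3.75)·(-3.75) + (1.25)·(1.25) + (-0.75)·(-0.75)) / 3 = 26.75/3 = 8.9167
  Sample standard deviations s_i = √(s[i,i]):
  s(X_1) = √(7.3333) = 2.708
  s(X_2) = √(8.9167) = 2.9861

Step 3 — r_{ij} = s_{ij} / (s_i · s_j):
  r[X_1,X_1] = 1 (diagonal).
  r[X_1,X_2] = 1.6667 / (2.708 · 2.9861) = 1.6667 / 8.0863 = 0.2061
  r[X_2,X_2] = 1 (diagonal).

R is symmetric with unit diagonal. Assembling:

R = [[1, 0.2061],
 [0.2061, 1]]


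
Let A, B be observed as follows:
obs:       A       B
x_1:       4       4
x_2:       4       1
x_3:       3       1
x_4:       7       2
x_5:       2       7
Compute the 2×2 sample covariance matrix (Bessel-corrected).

Step 1 — column means:
  mean(A) = (4 + 4 + 3 + 7 + 2) / 5 = 20/5 = 4
  mean(B) = (4 + 1 + 1 + 2 + 7) / 5 = 15/5 = 3

Step 2 — sample covariance S[i,j] = (1/(n-1)) · Σ_k (x_{k,i} - mean_i) · (x_{k,j} - mean_j), with n-1 = 4.
  S[A,A] = ((0)·(0) + (0)·(0) + (-1)·(-1) + (3)·(3) + (-2)·(-2)) / 4 = 14/4 = 3.5
  S[A,B] = ((0)·(1) + (0)·(-2) + (-1)·(-2) + (3)·(-1) + (-2)·(4)) / 4 = -9/4 = -2.25
  S[B,B] = ((1)·(1) + (-2)·(-2) + (-2)·(-2) + (-1)·(-1) + (4)·(4)) / 4 = 26/4 = 6.5

S is symmetric (S[j,i] = S[i,j]). Assembling:

S = [[3.5, -2.25],
 [-2.25, 6.5]]
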